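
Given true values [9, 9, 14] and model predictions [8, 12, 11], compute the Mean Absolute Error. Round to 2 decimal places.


Absolute errors: [1, 3, 3]
Sum of absolute errors = 7
MAE = 7 / 3 = 2.33

2.33


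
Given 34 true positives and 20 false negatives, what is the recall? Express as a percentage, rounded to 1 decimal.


Recall = TP / (TP + FN) * 100
= 34 / (34 + 20)
= 34 / 54
= 0.6296
= 63.0%

63.0


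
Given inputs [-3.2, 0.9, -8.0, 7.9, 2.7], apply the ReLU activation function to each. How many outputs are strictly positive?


ReLU(x) = max(0, x) for each element:
ReLU(-3.2) = 0
ReLU(0.9) = 0.9
ReLU(-8.0) = 0
ReLU(7.9) = 7.9
ReLU(2.7) = 2.7
Active neurons (>0): 3

3


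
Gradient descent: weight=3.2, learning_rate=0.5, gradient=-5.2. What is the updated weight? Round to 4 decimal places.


w_new = w_old - lr * gradient
= 3.2 - 0.5 * -5.2
= 3.2 - (-2.6)
= 5.8000

5.8000


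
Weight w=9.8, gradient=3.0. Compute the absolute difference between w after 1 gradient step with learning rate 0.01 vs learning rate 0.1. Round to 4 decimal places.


With lr=0.01: w_new = 9.8 - 0.01 * 3.0 = 9.77
With lr=0.1: w_new = 9.8 - 0.1 * 3.0 = 9.5
Absolute difference = |9.77 - 9.5|
= 0.2700

0.2700


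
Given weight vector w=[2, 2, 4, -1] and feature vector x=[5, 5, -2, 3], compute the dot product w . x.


Element-wise products:
2 * 5 = 10
2 * 5 = 10
4 * -2 = -8
-1 * 3 = -3
Sum = 10 + 10 + -8 + -3
= 9

9


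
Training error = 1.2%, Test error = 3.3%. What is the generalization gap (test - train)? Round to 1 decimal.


Generalization gap = test_error - train_error
= 3.3 - 1.2
= 2.1%
A moderate gap.

2.1


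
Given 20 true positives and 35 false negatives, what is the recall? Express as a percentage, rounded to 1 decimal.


Recall = TP / (TP + FN) * 100
= 20 / (20 + 35)
= 20 / 55
= 0.3636
= 36.4%

36.4


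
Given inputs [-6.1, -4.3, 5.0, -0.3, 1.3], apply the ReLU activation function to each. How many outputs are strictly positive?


ReLU(x) = max(0, x) for each element:
ReLU(-6.1) = 0
ReLU(-4.3) = 0
ReLU(5.0) = 5.0
ReLU(-0.3) = 0
ReLU(1.3) = 1.3
Active neurons (>0): 2

2


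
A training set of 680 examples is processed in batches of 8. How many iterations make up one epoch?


Iterations per epoch = dataset_size / batch_size
= 680 / 8
= 85

85


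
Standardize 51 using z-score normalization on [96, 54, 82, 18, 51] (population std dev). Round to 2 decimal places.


Mean = (96 + 54 + 82 + 18 + 51) / 5 = 60.2
Variance = sum((x_i - mean)^2) / n = 732.16
Std = sqrt(732.16) = 27.0585
Z = (x - mean) / std
= (51 - 60.2) / 27.0585
= -9.2 / 27.0585
= -0.34

-0.34


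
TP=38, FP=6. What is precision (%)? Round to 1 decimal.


Precision = TP / (TP + FP) * 100
= 38 / (38 + 6)
= 38 / 44
= 0.8636
= 86.4%

86.4


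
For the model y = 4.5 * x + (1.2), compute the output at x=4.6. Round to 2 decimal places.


y = 4.5 * 4.6 + (1.2)
= 20.7 + (1.2)
= 21.90

21.90


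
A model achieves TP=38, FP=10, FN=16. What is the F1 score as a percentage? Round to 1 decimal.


Precision = TP / (TP + FP) = 38 / 48 = 0.7917
Recall = TP / (TP + FN) = 38 / 54 = 0.7037
F1 = 2 * P * R / (P + R)
= 2 * 0.7917 * 0.7037 / (0.7917 + 0.7037)
= 1.1142 / 1.4954
= 0.7451
As percentage: 74.5%

74.5


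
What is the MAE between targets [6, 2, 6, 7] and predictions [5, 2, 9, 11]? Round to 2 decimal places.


Absolute errors: [1, 0, 3, 4]
Sum of absolute errors = 8
MAE = 8 / 4 = 2.00

2.00


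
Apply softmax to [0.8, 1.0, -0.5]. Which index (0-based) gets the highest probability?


Softmax is a monotonic transformation, so it preserves the argmax.
We need to find the index of the maximum logit.
Index 0: 0.8
Index 1: 1.0
Index 2: -0.5
Maximum logit = 1.0 at index 1

1


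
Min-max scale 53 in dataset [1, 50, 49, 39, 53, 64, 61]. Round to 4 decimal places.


Min = 1, Max = 64
Range = 64 - 1 = 63
Scaled = (x - min) / (max - min)
= (53 - 1) / 63
= 52 / 63
= 0.8254

0.8254


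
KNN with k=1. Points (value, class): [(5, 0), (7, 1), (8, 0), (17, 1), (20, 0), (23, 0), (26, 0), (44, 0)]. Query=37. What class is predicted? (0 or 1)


Distances from query 37:
Point 44 (class 0): distance = 7
K=1 nearest neighbors: classes = [0]
Votes for class 1: 0 / 1
Majority vote => class 0

0


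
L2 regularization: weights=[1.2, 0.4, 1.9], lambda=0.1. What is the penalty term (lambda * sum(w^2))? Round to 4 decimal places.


Squaring each weight:
1.2^2 = 1.44
0.4^2 = 0.16
1.9^2 = 3.61
Sum of squares = 5.21
Penalty = 0.1 * 5.21 = 0.5210

0.5210


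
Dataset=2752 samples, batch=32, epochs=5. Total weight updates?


Iterations per epoch = 2752 / 32 = 86
Total updates = iterations_per_epoch * epochs
= 86 * 5
= 430

430


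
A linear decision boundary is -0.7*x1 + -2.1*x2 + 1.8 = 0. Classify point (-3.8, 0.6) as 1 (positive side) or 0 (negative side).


Compute -0.7 * -3.8 + -2.1 * 0.6 + 1.8
= 2.66 + -1.26 + 1.8
= 3.2
Since 3.2 >= 0, the point is on the positive side.

1


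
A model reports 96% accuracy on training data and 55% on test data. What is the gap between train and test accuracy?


Gap = train_accuracy - test_accuracy
= 96 - 55
= 41%
This large gap strongly indicates overfitting.

41


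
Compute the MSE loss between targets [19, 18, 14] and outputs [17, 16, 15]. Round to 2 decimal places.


Differences: [2, 2, -1]
Squared errors: [4, 4, 1]
Sum of squared errors = 9
MSE = 9 / 3 = 3.00

3.00


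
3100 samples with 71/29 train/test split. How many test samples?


Train samples = 3100 * 71% = 2201
Test samples = 3100 - 2201
= 899

899


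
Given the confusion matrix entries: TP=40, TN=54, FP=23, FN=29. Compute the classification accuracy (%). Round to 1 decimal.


Accuracy = (TP + TN) / (TP + TN + FP + FN) * 100
= (40 + 54) / (40 + 54 + 23 + 29)
= 94 / 146
= 0.6438
= 64.4%

64.4


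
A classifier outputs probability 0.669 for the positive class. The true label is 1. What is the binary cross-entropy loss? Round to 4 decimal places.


For y=1: Loss = -log(p)
= -log(0.669)
= -(-0.402)
= 0.4020

0.4020


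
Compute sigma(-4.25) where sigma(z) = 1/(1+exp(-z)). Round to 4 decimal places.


sigmoid(z) = 1 / (1 + exp(-z))
exp(-(-4.25)) = exp(4.25) = 70.1054
1 + 70.1054 = 71.1054
1 / 71.1054 = 0.0141

0.0141


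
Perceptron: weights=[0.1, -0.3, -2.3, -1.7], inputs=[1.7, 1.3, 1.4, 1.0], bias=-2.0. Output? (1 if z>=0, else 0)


z = w . x + b
= 0.1*1.7 + -0.3*1.3 + -2.3*1.4 + -1.7*1.0 + -2.0
= 0.17 + -0.39 + -3.22 + -1.7 + -2.0
= -5.14 + -2.0
= -7.14
Since z = -7.14 < 0, output = 0

0


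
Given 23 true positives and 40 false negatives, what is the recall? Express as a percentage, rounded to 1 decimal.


Recall = TP / (TP + FN) * 100
= 23 / (23 + 40)
= 23 / 63
= 0.3651
= 36.5%

36.5


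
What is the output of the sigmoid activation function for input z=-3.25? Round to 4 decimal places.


sigmoid(z) = 1 / (1 + exp(-z))
exp(-(-3.25)) = exp(3.25) = 25.7903
1 + 25.7903 = 26.7903
1 / 26.7903 = 0.0373

0.0373


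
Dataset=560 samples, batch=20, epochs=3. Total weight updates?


Iterations per epoch = 560 / 20 = 28
Total updates = iterations_per_epoch * epochs
= 28 * 3
= 84

84


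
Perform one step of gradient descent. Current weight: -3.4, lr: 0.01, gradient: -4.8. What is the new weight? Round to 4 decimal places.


w_new = w_old - lr * gradient
= -3.4 - 0.01 * -4.8
= -3.4 - (-0.048)
= -3.3520

-3.3520


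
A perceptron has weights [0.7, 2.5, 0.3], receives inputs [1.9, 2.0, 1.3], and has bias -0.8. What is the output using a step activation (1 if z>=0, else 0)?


z = w . x + b
= 0.7*1.9 + 2.5*2.0 + 0.3*1.3 + -0.8
= 1.33 + 5.0 + 0.39 + -0.8
= 6.72 + -0.8
= 5.92
Since z = 5.92 >= 0, output = 1

1


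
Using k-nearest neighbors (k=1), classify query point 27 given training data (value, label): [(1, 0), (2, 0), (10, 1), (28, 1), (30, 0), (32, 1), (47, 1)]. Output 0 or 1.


Distances from query 27:
Point 28 (class 1): distance = 1
K=1 nearest neighbors: classes = [1]
Votes for class 1: 1 / 1
Majority vote => class 1

1


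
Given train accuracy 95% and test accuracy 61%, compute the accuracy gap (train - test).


Gap = train_accuracy - test_accuracy
= 95 - 61
= 34%
This large gap strongly indicates overfitting.

34


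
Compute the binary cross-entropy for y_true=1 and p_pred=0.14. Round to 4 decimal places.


For y=1: Loss = -log(p)
= -log(0.14)
= -(-1.9661)
= 1.9661

1.9661


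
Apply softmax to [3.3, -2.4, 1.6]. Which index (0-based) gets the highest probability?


Softmax is a monotonic transformation, so it preserves the argmax.
We need to find the index of the maximum logit.
Index 0: 3.3
Index 1: -2.4
Index 2: 1.6
Maximum logit = 3.3 at index 0

0


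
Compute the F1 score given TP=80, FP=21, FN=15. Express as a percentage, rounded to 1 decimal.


Precision = TP / (TP + FP) = 80 / 101 = 0.7921
Recall = TP / (TP + FN) = 80 / 95 = 0.8421
F1 = 2 * P * R / (P + R)
= 2 * 0.7921 * 0.8421 / (0.7921 + 0.8421)
= 1.334 / 1.6342
= 0.8163
As percentage: 81.6%

81.6


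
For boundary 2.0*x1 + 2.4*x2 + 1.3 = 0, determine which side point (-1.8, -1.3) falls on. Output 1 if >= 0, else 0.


Compute 2.0 * -1.8 + 2.4 * -1.3 + 1.3
= -3.6 + -3.12 + 1.3
= -5.42
Since -5.42 < 0, the point is on the negative side.

0


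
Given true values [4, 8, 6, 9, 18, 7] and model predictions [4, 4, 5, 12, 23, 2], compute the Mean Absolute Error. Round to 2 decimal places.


Absolute errors: [0, 4, 1, 3, 5, 5]
Sum of absolute errors = 18
MAE = 18 / 6 = 3.00

3.00


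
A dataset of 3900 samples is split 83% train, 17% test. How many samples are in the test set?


Train samples = 3900 * 83% = 3237
Test samples = 3900 - 3237
= 663

663


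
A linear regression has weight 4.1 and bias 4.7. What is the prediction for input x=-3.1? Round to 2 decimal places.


y = 4.1 * -3.1 + (4.7)
= -12.71 + (4.7)
= -8.01

-8.01


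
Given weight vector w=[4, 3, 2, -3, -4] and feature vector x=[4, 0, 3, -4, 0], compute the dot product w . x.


Element-wise products:
4 * 4 = 16
3 * 0 = 0
2 * 3 = 6
-3 * -4 = 12
-4 * 0 = 0
Sum = 16 + 0 + 6 + 12 + 0
= 34

34


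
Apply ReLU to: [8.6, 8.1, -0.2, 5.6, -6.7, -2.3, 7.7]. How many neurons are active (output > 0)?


ReLU(x) = max(0, x) for each element:
ReLU(8.6) = 8.6
ReLU(8.1) = 8.1
ReLU(-0.2) = 0
ReLU(5.6) = 5.6
ReLU(-6.7) = 0
ReLU(-2.3) = 0
ReLU(7.7) = 7.7
Active neurons (>0): 4

4


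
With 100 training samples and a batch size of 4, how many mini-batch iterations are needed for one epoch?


Iterations per epoch = dataset_size / batch_size
= 100 / 4
= 25

25


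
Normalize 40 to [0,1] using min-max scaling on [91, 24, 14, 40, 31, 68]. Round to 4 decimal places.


Min = 14, Max = 91
Range = 91 - 14 = 77
Scaled = (x - min) / (max - min)
= (40 - 14) / 77
= 26 / 77
= 0.3377

0.3377


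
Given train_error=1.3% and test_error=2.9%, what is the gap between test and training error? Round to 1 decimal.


Generalization gap = test_error - train_error
= 2.9 - 1.3
= 1.6%
A small gap suggests good generalization.

1.6


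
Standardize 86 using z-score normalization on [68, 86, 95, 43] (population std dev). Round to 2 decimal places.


Mean = (68 + 86 + 95 + 43) / 4 = 73.0
Variance = sum((x_i - mean)^2) / n = 394.5
Std = sqrt(394.5) = 19.862
Z = (x - mean) / std
= (86 - 73.0) / 19.862
= 13.0 / 19.862
= 0.65

0.65


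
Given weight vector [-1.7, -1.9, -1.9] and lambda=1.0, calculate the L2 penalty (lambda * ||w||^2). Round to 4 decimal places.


Squaring each weight:
(-1.7)^2 = 2.89
(-1.9)^2 = 3.61
(-1.9)^2 = 3.61
Sum of squares = 10.11
Penalty = 1.0 * 10.11 = 10.1100

10.1100


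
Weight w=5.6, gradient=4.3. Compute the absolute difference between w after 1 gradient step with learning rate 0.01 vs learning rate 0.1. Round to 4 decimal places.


With lr=0.01: w_new = 5.6 - 0.01 * 4.3 = 5.557
With lr=0.1: w_new = 5.6 - 0.1 * 4.3 = 5.17
Absolute difference = |5.557 - 5.17|
= 0.3870

0.3870


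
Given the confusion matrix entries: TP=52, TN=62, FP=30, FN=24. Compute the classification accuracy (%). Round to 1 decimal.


Accuracy = (TP + TN) / (TP + TN + FP + FN) * 100
= (52 + 62) / (52 + 62 + 30 + 24)
= 114 / 168
= 0.6786
= 67.9%

67.9


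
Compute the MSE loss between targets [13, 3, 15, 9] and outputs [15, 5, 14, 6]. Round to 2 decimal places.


Differences: [-2, -2, 1, 3]
Squared errors: [4, 4, 1, 9]
Sum of squared errors = 18
MSE = 18 / 4 = 4.50

4.50


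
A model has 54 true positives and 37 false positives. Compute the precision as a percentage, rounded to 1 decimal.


Precision = TP / (TP + FP) * 100
= 54 / (54 + 37)
= 54 / 91
= 0.5934
= 59.3%

59.3


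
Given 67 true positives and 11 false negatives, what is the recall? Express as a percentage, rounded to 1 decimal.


Recall = TP / (TP + FN) * 100
= 67 / (67 + 11)
= 67 / 78
= 0.859
= 85.9%

85.9


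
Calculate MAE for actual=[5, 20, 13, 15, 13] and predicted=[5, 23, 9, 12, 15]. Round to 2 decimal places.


Absolute errors: [0, 3, 4, 3, 2]
Sum of absolute errors = 12
MAE = 12 / 5 = 2.40

2.40


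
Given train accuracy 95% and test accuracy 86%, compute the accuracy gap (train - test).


Gap = train_accuracy - test_accuracy
= 95 - 86
= 9%
This moderate gap may indicate mild overfitting.

9


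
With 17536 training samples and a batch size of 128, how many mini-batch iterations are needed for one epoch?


Iterations per epoch = dataset_size / batch_size
= 17536 / 128
= 137

137


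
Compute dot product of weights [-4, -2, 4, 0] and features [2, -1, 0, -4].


Element-wise products:
-4 * 2 = -8
-2 * -1 = 2
4 * 0 = 0
0 * -4 = 0
Sum = -8 + 2 + 0 + 0
= -6

-6


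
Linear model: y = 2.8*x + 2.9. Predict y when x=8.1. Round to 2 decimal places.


y = 2.8 * 8.1 + (2.9)
= 22.68 + (2.9)
= 25.58

25.58


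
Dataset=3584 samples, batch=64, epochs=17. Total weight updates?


Iterations per epoch = 3584 / 64 = 56
Total updates = iterations_per_epoch * epochs
= 56 * 17
= 952

952


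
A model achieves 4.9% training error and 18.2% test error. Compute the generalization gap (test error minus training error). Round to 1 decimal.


Generalization gap = test_error - train_error
= 18.2 - 4.9
= 13.3%
A large gap suggests overfitting.

13.3


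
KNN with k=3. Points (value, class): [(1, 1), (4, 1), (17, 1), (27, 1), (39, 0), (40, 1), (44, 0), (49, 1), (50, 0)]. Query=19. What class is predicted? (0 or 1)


Distances from query 19:
Point 17 (class 1): distance = 2
Point 27 (class 1): distance = 8
Point 4 (class 1): distance = 15
K=3 nearest neighbors: classes = [1, 1, 1]
Votes for class 1: 3 / 3
Majority vote => class 1

1


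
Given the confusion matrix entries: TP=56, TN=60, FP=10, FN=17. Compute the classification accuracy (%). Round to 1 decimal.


Accuracy = (TP + TN) / (TP + TN + FP + FN) * 100
= (56 + 60) / (56 + 60 + 10 + 17)
= 116 / 143
= 0.8112
= 81.1%

81.1


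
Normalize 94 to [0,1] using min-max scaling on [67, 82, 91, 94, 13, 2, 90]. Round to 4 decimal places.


Min = 2, Max = 94
Range = 94 - 2 = 92
Scaled = (x - min) / (max - min)
= (94 - 2) / 92
= 92 / 92
= 1.0000

1.0000


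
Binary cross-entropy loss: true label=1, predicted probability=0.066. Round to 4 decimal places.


For y=1: Loss = -log(p)
= -log(0.066)
= -(-2.7181)
= 2.7181

2.7181


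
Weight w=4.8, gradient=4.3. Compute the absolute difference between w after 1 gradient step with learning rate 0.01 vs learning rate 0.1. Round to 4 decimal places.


With lr=0.01: w_new = 4.8 - 0.01 * 4.3 = 4.757
With lr=0.1: w_new = 4.8 - 0.1 * 4.3 = 4.37
Absolute difference = |4.757 - 4.37|
= 0.3870

0.3870


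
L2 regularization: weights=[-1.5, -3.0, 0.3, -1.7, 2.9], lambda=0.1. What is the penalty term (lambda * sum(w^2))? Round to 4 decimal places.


Squaring each weight:
(-1.5)^2 = 2.25
(-3.0)^2 = 9.0
0.3^2 = 0.09
(-1.7)^2 = 2.89
2.9^2 = 8.41
Sum of squares = 22.64
Penalty = 0.1 * 22.64 = 2.2640

2.2640


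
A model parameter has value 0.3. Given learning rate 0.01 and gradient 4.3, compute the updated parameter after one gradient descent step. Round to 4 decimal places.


w_new = w_old - lr * gradient
= 0.3 - 0.01 * 4.3
= 0.3 - (0.043)
= 0.2570

0.2570


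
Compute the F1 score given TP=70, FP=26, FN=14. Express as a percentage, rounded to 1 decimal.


Precision = TP / (TP + FP) = 70 / 96 = 0.7292
Recall = TP / (TP + FN) = 70 / 84 = 0.8333
F1 = 2 * P * R / (P + R)
= 2 * 0.7292 * 0.8333 / (0.7292 + 0.8333)
= 1.2153 / 1.5625
= 0.7778
As percentage: 77.8%

77.8


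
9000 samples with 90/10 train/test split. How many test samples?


Train samples = 9000 * 90% = 8100
Test samples = 9000 - 8100
= 900

900


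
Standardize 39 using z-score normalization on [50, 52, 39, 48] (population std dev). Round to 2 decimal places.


Mean = (50 + 52 + 39 + 48) / 4 = 47.25
Variance = sum((x_i - mean)^2) / n = 24.6875
Std = sqrt(24.6875) = 4.9687
Z = (x - mean) / std
= (39 - 47.25) / 4.9687
= -8.25 / 4.9687
= -1.66

-1.66


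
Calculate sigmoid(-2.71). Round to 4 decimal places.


sigmoid(z) = 1 / (1 + exp(-z))
exp(-(-2.71)) = exp(2.71) = 15.0293
1 + 15.0293 = 16.0293
1 / 16.0293 = 0.0624

0.0624


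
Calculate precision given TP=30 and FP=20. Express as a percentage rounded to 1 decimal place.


Precision = TP / (TP + FP) * 100
= 30 / (30 + 20)
= 30 / 50
= 0.6
= 60.0%

60.0


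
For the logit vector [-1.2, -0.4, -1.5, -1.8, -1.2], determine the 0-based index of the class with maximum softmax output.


Softmax is a monotonic transformation, so it preserves the argmax.
We need to find the index of the maximum logit.
Index 0: -1.2
Index 1: -0.4
Index 2: -1.5
Index 3: -1.8
Index 4: -1.2
Maximum logit = -0.4 at index 1

1


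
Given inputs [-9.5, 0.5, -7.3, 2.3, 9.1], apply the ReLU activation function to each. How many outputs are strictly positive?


ReLU(x) = max(0, x) for each element:
ReLU(-9.5) = 0
ReLU(0.5) = 0.5
ReLU(-7.3) = 0
ReLU(2.3) = 2.3
ReLU(9.1) = 9.1
Active neurons (>0): 3

3


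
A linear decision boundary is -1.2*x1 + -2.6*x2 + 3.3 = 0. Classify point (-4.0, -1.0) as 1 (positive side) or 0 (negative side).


Compute -1.2 * -4.0 + -2.6 * -1.0 + 3.3
= 4.8 + 2.6 + 3.3
= 10.7
Since 10.7 >= 0, the point is on the positive side.

1


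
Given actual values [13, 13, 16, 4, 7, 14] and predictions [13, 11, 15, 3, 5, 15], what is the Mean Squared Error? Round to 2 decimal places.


Differences: [0, 2, 1, 1, 2, -1]
Squared errors: [0, 4, 1, 1, 4, 1]
Sum of squared errors = 11
MSE = 11 / 6 = 1.83

1.83


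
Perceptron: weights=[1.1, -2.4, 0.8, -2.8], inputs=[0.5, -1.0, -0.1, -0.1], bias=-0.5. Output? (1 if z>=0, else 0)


z = w . x + b
= 1.1*0.5 + -2.4*-1.0 + 0.8*-0.1 + -2.8*-0.1 + -0.5
= 0.55 + 2.4 + -0.08 + 0.28 + -0.5
= 3.15 + -0.5
= 2.65
Since z = 2.65 >= 0, output = 1

1


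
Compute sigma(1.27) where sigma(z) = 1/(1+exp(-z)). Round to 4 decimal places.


sigmoid(z) = 1 / (1 + exp(-z))
exp(-(1.27)) = exp(-1.27) = 0.2808
1 + 0.2808 = 1.2808
1 / 1.2808 = 0.7807

0.7807


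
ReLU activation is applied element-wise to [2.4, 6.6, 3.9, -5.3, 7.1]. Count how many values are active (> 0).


ReLU(x) = max(0, x) for each element:
ReLU(2.4) = 2.4
ReLU(6.6) = 6.6
ReLU(3.9) = 3.9
ReLU(-5.3) = 0
ReLU(7.1) = 7.1
Active neurons (>0): 4

4


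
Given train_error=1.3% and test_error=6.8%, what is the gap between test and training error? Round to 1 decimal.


Generalization gap = test_error - train_error
= 6.8 - 1.3
= 5.5%
A moderate gap.

5.5


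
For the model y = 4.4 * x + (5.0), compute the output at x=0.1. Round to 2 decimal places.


y = 4.4 * 0.1 + (5.0)
= 0.44 + (5.0)
= 5.44

5.44


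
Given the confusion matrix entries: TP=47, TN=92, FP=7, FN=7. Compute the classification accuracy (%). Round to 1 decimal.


Accuracy = (TP + TN) / (TP + TN + FP + FN) * 100
= (47 + 92) / (47 + 92 + 7 + 7)
= 139 / 153
= 0.9085
= 90.8%

90.8


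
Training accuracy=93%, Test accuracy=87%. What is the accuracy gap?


Gap = train_accuracy - test_accuracy
= 93 - 87
= 6%
This moderate gap may indicate mild overfitting.

6


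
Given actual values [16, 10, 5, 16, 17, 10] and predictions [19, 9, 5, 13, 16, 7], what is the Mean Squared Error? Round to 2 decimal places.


Differences: [-3, 1, 0, 3, 1, 3]
Squared errors: [9, 1, 0, 9, 1, 9]
Sum of squared errors = 29
MSE = 29 / 6 = 4.83

4.83


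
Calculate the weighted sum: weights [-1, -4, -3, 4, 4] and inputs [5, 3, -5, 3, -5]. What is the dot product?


Element-wise products:
-1 * 5 = -5
-4 * 3 = -12
-3 * -5 = 15
4 * 3 = 12
4 * -5 = -20
Sum = -5 + -12 + 15 + 12 + -20
= -10

-10


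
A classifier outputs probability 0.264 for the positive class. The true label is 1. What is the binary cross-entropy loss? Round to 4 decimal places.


For y=1: Loss = -log(p)
= -log(0.264)
= -(-1.3318)
= 1.3318

1.3318


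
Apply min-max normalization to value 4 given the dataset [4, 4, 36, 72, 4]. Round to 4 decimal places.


Min = 4, Max = 72
Range = 72 - 4 = 68
Scaled = (x - min) / (max - min)
= (4 - 4) / 68
= 0 / 68
= 0.0000

0.0000


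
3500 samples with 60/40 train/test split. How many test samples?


Train samples = 3500 * 60% = 2100
Test samples = 3500 - 2100
= 1400

1400


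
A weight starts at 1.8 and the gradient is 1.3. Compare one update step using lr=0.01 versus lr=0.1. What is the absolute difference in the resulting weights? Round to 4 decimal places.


With lr=0.01: w_new = 1.8 - 0.01 * 1.3 = 1.787
With lr=0.1: w_new = 1.8 - 0.1 * 1.3 = 1.67
Absolute difference = |1.787 - 1.67|
= 0.1170

0.1170


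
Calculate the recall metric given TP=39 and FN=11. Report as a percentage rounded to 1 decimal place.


Recall = TP / (TP + FN) * 100
= 39 / (39 + 11)
= 39 / 50
= 0.78
= 78.0%

78.0


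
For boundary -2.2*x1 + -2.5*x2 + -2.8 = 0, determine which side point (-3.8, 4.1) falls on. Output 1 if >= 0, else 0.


Compute -2.2 * -3.8 + -2.5 * 4.1 + -2.8
= 8.36 + -10.25 + -2.8
= -4.69
Since -4.69 < 0, the point is on the negative side.

0


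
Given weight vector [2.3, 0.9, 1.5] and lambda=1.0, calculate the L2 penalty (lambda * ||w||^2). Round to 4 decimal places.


Squaring each weight:
2.3^2 = 5.29
0.9^2 = 0.81
1.5^2 = 2.25
Sum of squares = 8.35
Penalty = 1.0 * 8.35 = 8.3500

8.3500


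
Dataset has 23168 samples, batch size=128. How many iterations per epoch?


Iterations per epoch = dataset_size / batch_size
= 23168 / 128
= 181

181


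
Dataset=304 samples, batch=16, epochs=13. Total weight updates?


Iterations per epoch = 304 / 16 = 19
Total updates = iterations_per_epoch * epochs
= 19 * 13
= 247

247


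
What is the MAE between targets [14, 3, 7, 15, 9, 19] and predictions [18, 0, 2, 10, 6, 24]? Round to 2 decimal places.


Absolute errors: [4, 3, 5, 5, 3, 5]
Sum of absolute errors = 25
MAE = 25 / 6 = 4.17

4.17


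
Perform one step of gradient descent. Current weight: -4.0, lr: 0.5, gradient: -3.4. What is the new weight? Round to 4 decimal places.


w_new = w_old - lr * gradient
= -4.0 - 0.5 * -3.4
= -4.0 - (-1.7)
= -2.3000

-2.3000


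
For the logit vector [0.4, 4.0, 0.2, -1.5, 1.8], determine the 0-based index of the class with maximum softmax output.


Softmax is a monotonic transformation, so it preserves the argmax.
We need to find the index of the maximum logit.
Index 0: 0.4
Index 1: 4.0
Index 2: 0.2
Index 3: -1.5
Index 4: 1.8
Maximum logit = 4.0 at index 1

1


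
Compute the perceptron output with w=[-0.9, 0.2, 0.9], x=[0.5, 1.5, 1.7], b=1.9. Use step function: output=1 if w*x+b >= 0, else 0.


z = w . x + b
= -0.9*0.5 + 0.2*1.5 + 0.9*1.7 + 1.9
= -0.45 + 0.3 + 1.53 + 1.9
= 1.38 + 1.9
= 3.28
Since z = 3.28 >= 0, output = 1

1


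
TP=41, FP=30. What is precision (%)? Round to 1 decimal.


Precision = TP / (TP + FP) * 100
= 41 / (41 + 30)
= 41 / 71
= 0.5775
= 57.7%

57.7


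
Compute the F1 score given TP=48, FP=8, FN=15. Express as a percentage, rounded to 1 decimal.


Precision = TP / (TP + FP) = 48 / 56 = 0.8571
Recall = TP / (TP + FN) = 48 / 63 = 0.7619
F1 = 2 * P * R / (P + R)
= 2 * 0.8571 * 0.7619 / (0.8571 + 0.7619)
= 1.3061 / 1.619
= 0.8067
As percentage: 80.7%

80.7


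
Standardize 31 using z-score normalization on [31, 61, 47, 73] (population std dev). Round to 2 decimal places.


Mean = (31 + 61 + 47 + 73) / 4 = 53.0
Variance = sum((x_i - mean)^2) / n = 246.0
Std = sqrt(246.0) = 15.6844
Z = (x - mean) / std
= (31 - 53.0) / 15.6844
= -22.0 / 15.6844
= -1.40

-1.40


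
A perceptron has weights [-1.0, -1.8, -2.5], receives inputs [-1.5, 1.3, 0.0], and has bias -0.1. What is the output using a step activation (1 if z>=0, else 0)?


z = w . x + b
= -1.0*-1.5 + -1.8*1.3 + -2.5*0.0 + -0.1
= 1.5 + -2.34 + -0.0 + -0.1
= -0.84 + -0.1
= -0.94
Since z = -0.94 < 0, output = 0

0


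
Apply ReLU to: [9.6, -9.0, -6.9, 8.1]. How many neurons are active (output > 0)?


ReLU(x) = max(0, x) for each element:
ReLU(9.6) = 9.6
ReLU(-9.0) = 0
ReLU(-6.9) = 0
ReLU(8.1) = 8.1
Active neurons (>0): 2

2


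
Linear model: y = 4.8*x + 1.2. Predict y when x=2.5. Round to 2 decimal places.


y = 4.8 * 2.5 + (1.2)
= 12.0 + (1.2)
= 13.20

13.20


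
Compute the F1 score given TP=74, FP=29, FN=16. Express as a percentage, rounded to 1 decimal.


Precision = TP / (TP + FP) = 74 / 103 = 0.7184
Recall = TP / (TP + FN) = 74 / 90 = 0.8222
F1 = 2 * P * R / (P + R)
= 2 * 0.7184 * 0.8222 / (0.7184 + 0.8222)
= 1.1814 / 1.5407
= 0.7668
As percentage: 76.7%

76.7


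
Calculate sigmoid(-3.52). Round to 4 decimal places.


sigmoid(z) = 1 / (1 + exp(-z))
exp(-(-3.52)) = exp(3.52) = 33.7844
1 + 33.7844 = 34.7844
1 / 34.7844 = 0.0287

0.0287


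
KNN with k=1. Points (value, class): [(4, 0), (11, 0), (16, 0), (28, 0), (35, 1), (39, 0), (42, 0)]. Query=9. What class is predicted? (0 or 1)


Distances from query 9:
Point 11 (class 0): distance = 2
K=1 nearest neighbors: classes = [0]
Votes for class 1: 0 / 1
Majority vote => class 0

0


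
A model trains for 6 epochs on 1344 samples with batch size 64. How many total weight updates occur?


Iterations per epoch = 1344 / 64 = 21
Total updates = iterations_per_epoch * epochs
= 21 * 6
= 126

126


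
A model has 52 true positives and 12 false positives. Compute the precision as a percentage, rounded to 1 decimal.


Precision = TP / (TP + FP) * 100
= 52 / (52 + 12)
= 52 / 64
= 0.8125
= 81.3%

81.3


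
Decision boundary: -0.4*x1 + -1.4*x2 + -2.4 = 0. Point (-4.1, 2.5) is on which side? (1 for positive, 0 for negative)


Compute -0.4 * -4.1 + -1.4 * 2.5 + -2.4
= 1.64 + -3.5 + -2.4
= -4.26
Since -4.26 < 0, the point is on the negative side.

0


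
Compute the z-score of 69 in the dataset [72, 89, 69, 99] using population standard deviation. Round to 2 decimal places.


Mean = (72 + 89 + 69 + 99) / 4 = 82.25
Variance = sum((x_i - mean)^2) / n = 151.6875
Std = sqrt(151.6875) = 12.3161
Z = (x - mean) / std
= (69 - 82.25) / 12.3161
= -13.25 / 12.3161
= -1.08

-1.08


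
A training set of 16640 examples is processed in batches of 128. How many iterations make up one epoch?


Iterations per epoch = dataset_size / batch_size
= 16640 / 128
= 130

130


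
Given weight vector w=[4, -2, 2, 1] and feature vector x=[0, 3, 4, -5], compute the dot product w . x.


Element-wise products:
4 * 0 = 0
-2 * 3 = -6
2 * 4 = 8
1 * -5 = -5
Sum = 0 + -6 + 8 + -5
= -3

-3


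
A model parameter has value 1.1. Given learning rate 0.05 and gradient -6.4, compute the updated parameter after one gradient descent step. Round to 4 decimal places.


w_new = w_old - lr * gradient
= 1.1 - 0.05 * -6.4
= 1.1 - (-0.32)
= 1.4200

1.4200


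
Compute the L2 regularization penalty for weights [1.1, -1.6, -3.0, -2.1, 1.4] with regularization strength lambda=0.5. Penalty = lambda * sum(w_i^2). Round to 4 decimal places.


Squaring each weight:
1.1^2 = 1.21
(-1.6)^2 = 2.56
(-3.0)^2 = 9.0
(-2.1)^2 = 4.41
1.4^2 = 1.96
Sum of squares = 19.14
Penalty = 0.5 * 19.14 = 9.5700

9.5700


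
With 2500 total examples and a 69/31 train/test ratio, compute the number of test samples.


Train samples = 2500 * 69% = 1725
Test samples = 2500 - 1725
= 775

775


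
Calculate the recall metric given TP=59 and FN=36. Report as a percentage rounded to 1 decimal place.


Recall = TP / (TP + FN) * 100
= 59 / (59 + 36)
= 59 / 95
= 0.6211
= 62.1%

62.1


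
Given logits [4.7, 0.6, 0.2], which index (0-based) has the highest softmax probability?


Softmax is a monotonic transformation, so it preserves the argmax.
We need to find the index of the maximum logit.
Index 0: 4.7
Index 1: 0.6
Index 2: 0.2
Maximum logit = 4.7 at index 0

0


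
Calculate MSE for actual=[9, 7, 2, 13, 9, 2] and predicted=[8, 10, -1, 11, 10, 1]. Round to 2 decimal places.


Differences: [1, -3, 3, 2, -1, 1]
Squared errors: [1, 9, 9, 4, 1, 1]
Sum of squared errors = 25
MSE = 25 / 6 = 4.17

4.17


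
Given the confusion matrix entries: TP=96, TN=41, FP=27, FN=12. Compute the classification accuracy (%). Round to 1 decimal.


Accuracy = (TP + TN) / (TP + TN + FP + FN) * 100
= (96 + 41) / (96 + 41 + 27 + 12)
= 137 / 176
= 0.7784
= 77.8%

77.8


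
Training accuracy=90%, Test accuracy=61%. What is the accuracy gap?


Gap = train_accuracy - test_accuracy
= 90 - 61
= 29%
This large gap strongly indicates overfitting.

29


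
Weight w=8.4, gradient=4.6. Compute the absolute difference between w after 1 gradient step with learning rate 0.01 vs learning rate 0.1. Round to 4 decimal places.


With lr=0.01: w_new = 8.4 - 0.01 * 4.6 = 8.354
With lr=0.1: w_new = 8.4 - 0.1 * 4.6 = 7.94
Absolute difference = |8.354 - 7.94|
= 0.4140

0.4140


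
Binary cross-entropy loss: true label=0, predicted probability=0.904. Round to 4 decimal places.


For y=0: Loss = -log(1-p)
= -log(1 - 0.904)
= -log(0.096)
= -(-2.3434)
= 2.3434

2.3434


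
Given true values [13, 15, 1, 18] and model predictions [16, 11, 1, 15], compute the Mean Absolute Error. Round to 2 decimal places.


Absolute errors: [3, 4, 0, 3]
Sum of absolute errors = 10
MAE = 10 / 4 = 2.50

2.50


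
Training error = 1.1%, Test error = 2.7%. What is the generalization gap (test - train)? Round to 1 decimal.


Generalization gap = test_error - train_error
= 2.7 - 1.1
= 1.6%
A small gap suggests good generalization.

1.6


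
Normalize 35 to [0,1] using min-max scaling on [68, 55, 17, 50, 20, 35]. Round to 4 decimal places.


Min = 17, Max = 68
Range = 68 - 17 = 51
Scaled = (x - min) / (max - min)
= (35 - 17) / 51
= 18 / 51
= 0.3529

0.3529


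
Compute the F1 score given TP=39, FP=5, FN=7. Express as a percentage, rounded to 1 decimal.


Precision = TP / (TP + FP) = 39 / 44 = 0.8864
Recall = TP / (TP + FN) = 39 / 46 = 0.8478
F1 = 2 * P * R / (P + R)
= 2 * 0.8864 * 0.8478 / (0.8864 + 0.8478)
= 1.503 / 1.7342
= 0.8667
As percentage: 86.7%

86.7


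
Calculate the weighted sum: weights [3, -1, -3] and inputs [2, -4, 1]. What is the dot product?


Element-wise products:
3 * 2 = 6
-1 * -4 = 4
-3 * 1 = -3
Sum = 6 + 4 + -3
= 7

7


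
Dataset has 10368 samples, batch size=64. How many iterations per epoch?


Iterations per epoch = dataset_size / batch_size
= 10368 / 64
= 162

162


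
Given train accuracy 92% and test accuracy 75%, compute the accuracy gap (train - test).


Gap = train_accuracy - test_accuracy
= 92 - 75
= 17%
This gap suggests the model is overfitting.

17


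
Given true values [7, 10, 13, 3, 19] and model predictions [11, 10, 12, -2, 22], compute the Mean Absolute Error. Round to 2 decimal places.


Absolute errors: [4, 0, 1, 5, 3]
Sum of absolute errors = 13
MAE = 13 / 5 = 2.60

2.60


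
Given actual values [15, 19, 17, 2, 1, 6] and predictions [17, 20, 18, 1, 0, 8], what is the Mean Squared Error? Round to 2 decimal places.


Differences: [-2, -1, -1, 1, 1, -2]
Squared errors: [4, 1, 1, 1, 1, 4]
Sum of squared errors = 12
MSE = 12 / 6 = 2.00

2.00


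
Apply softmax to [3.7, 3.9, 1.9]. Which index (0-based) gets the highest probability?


Softmax is a monotonic transformation, so it preserves the argmax.
We need to find the index of the maximum logit.
Index 0: 3.7
Index 1: 3.9
Index 2: 1.9
Maximum logit = 3.9 at index 1

1


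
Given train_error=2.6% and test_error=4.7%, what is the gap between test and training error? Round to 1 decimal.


Generalization gap = test_error - train_error
= 4.7 - 2.6
= 2.1%
A moderate gap.

2.1


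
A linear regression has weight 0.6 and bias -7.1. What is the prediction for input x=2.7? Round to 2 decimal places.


y = 0.6 * 2.7 + (-7.1)
= 1.62 + (-7.1)
= -5.48

-5.48


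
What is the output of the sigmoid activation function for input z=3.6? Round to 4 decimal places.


sigmoid(z) = 1 / (1 + exp(-z))
exp(-(3.6)) = exp(-3.6) = 0.0273
1 + 0.0273 = 1.0273
1 / 1.0273 = 0.9734

0.9734


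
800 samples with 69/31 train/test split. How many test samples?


Train samples = 800 * 69% = 552
Test samples = 800 - 552
= 248

248


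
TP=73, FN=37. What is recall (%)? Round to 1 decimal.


Recall = TP / (TP + FN) * 100
= 73 / (73 + 37)
= 73 / 110
= 0.6636
= 66.4%

66.4


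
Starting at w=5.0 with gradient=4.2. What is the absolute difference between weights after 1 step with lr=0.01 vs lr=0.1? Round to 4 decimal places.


With lr=0.01: w_new = 5.0 - 0.01 * 4.2 = 4.958
With lr=0.1: w_new = 5.0 - 0.1 * 4.2 = 4.58
Absolute difference = |4.958 - 4.58|
= 0.3780

0.3780


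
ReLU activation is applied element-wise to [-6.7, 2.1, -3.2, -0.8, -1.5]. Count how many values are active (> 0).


ReLU(x) = max(0, x) for each element:
ReLU(-6.7) = 0
ReLU(2.1) = 2.1
ReLU(-3.2) = 0
ReLU(-0.8) = 0
ReLU(-1.5) = 0
Active neurons (>0): 1

1


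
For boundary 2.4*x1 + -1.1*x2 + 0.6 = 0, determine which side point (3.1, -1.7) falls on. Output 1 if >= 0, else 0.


Compute 2.4 * 3.1 + -1.1 * -1.7 + 0.6
= 7.44 + 1.87 + 0.6
= 9.91
Since 9.91 >= 0, the point is on the positive side.

1


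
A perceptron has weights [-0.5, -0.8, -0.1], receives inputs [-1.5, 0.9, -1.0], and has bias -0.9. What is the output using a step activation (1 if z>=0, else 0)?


z = w . x + b
= -0.5*-1.5 + -0.8*0.9 + -0.1*-1.0 + -0.9
= 0.75 + -0.72 + 0.1 + -0.9
= 0.13 + -0.9
= -0.77
Since z = -0.77 < 0, output = 0

0


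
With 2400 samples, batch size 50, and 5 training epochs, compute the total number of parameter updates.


Iterations per epoch = 2400 / 50 = 48
Total updates = iterations_per_epoch * epochs
= 48 * 5
= 240

240


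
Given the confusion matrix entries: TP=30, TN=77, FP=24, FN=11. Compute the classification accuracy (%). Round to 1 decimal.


Accuracy = (TP + TN) / (TP + TN + FP + FN) * 100
= (30 + 77) / (30 + 77 + 24 + 11)
= 107 / 142
= 0.7535
= 75.4%

75.4


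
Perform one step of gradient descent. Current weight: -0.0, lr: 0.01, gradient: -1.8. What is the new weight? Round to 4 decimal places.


w_new = w_old - lr * gradient
= -0.0 - 0.01 * -1.8
= -0.0 - (-0.018)
= 0.0180

0.0180


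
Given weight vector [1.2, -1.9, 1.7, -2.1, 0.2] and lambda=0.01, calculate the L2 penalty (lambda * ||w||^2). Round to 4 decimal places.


Squaring each weight:
1.2^2 = 1.44
(-1.9)^2 = 3.61
1.7^2 = 2.89
(-2.1)^2 = 4.41
0.2^2 = 0.04
Sum of squares = 12.39
Penalty = 0.01 * 12.39 = 0.1239

0.1239


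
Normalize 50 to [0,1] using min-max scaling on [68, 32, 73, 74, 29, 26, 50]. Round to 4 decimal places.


Min = 26, Max = 74
Range = 74 - 26 = 48
Scaled = (x - min) / (max - min)
= (50 - 26) / 48
= 24 / 48
= 0.5000

0.5000


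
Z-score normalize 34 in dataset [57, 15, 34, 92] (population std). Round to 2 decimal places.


Mean = (57 + 15 + 34 + 92) / 4 = 49.5
Variance = sum((x_i - mean)^2) / n = 823.25
Std = sqrt(823.25) = 28.6923
Z = (x - mean) / std
= (34 - 49.5) / 28.6923
= -15.5 / 28.6923
= -0.54

-0.54


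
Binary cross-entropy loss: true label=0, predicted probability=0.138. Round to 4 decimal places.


For y=0: Loss = -log(1-p)
= -log(1 - 0.138)
= -log(0.862)
= -(-0.1485)
= 0.1485

0.1485


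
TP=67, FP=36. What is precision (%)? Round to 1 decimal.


Precision = TP / (TP + FP) * 100
= 67 / (67 + 36)
= 67 / 103
= 0.6505
= 65.0%

65.0


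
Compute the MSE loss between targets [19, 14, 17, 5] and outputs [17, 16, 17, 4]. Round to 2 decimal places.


Differences: [2, -2, 0, 1]
Squared errors: [4, 4, 0, 1]
Sum of squared errors = 9
MSE = 9 / 4 = 2.25

2.25


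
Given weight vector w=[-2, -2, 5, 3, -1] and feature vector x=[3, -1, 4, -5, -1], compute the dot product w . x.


Element-wise products:
-2 * 3 = -6
-2 * -1 = 2
5 * 4 = 20
3 * -5 = -15
-1 * -1 = 1
Sum = -6 + 2 + 20 + -15 + 1
= 2

2


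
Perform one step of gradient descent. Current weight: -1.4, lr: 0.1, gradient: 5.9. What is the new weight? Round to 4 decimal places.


w_new = w_old - lr * gradient
= -1.4 - 0.1 * 5.9
= -1.4 - (0.59)
= -1.9900

-1.9900


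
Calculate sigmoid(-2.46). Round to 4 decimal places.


sigmoid(z) = 1 / (1 + exp(-z))
exp(-(-2.46)) = exp(2.46) = 11.7048
1 + 11.7048 = 12.7048
1 / 12.7048 = 0.0787

0.0787


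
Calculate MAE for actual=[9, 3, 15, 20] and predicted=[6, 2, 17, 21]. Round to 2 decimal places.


Absolute errors: [3, 1, 2, 1]
Sum of absolute errors = 7
MAE = 7 / 4 = 1.75

1.75


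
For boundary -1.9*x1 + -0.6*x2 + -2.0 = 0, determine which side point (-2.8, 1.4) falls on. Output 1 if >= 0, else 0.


Compute -1.9 * -2.8 + -0.6 * 1.4 + -2.0
= 5.32 + -0.84 + -2.0
= 2.48
Since 2.48 >= 0, the point is on the positive side.

1


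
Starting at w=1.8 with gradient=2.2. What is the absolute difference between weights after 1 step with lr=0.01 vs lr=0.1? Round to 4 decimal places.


With lr=0.01: w_new = 1.8 - 0.01 * 2.2 = 1.778
With lr=0.1: w_new = 1.8 - 0.1 * 2.2 = 1.58
Absolute difference = |1.778 - 1.58|
= 0.1980

0.1980


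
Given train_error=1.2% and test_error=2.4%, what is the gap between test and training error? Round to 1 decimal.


Generalization gap = test_error - train_error
= 2.4 - 1.2
= 1.2%
A small gap suggests good generalization.

1.2


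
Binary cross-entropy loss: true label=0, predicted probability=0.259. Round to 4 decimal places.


For y=0: Loss = -log(1-p)
= -log(1 - 0.259)
= -log(0.741)
= -(-0.2998)
= 0.2998

0.2998


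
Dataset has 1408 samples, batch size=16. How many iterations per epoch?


Iterations per epoch = dataset_size / batch_size
= 1408 / 16
= 88

88


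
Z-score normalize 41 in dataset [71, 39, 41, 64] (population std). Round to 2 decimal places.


Mean = (71 + 39 + 41 + 64) / 4 = 53.75
Variance = sum((x_i - mean)^2) / n = 195.6875
Std = sqrt(195.6875) = 13.9888
Z = (x - mean) / std
= (41 - 53.75) / 13.9888
= -12.75 / 13.9888
= -0.91

-0.91


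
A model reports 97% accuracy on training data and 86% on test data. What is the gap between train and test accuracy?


Gap = train_accuracy - test_accuracy
= 97 - 86
= 11%
This gap suggests the model is overfitting.

11


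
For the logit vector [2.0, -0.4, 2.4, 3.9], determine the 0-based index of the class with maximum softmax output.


Softmax is a monotonic transformation, so it preserves the argmax.
We need to find the index of the maximum logit.
Index 0: 2.0
Index 1: -0.4
Index 2: 2.4
Index 3: 3.9
Maximum logit = 3.9 at index 3

3


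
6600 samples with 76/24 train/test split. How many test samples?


Train samples = 6600 * 76% = 5016
Test samples = 6600 - 5016
= 1584

1584


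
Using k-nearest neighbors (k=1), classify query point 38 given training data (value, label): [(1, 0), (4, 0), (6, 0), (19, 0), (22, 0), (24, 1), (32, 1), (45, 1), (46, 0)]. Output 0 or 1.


Distances from query 38:
Point 32 (class 1): distance = 6
K=1 nearest neighbors: classes = [1]
Votes for class 1: 1 / 1
Majority vote => class 1

1
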